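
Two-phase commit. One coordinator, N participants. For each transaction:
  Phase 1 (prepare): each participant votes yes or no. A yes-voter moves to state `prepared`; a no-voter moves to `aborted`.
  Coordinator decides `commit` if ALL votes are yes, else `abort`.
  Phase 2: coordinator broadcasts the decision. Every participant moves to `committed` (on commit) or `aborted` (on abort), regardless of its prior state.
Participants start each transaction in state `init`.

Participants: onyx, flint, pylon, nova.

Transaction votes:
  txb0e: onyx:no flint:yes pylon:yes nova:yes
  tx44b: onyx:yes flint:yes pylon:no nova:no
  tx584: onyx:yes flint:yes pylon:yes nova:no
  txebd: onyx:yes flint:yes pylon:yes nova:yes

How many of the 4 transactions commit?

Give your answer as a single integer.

txb0e: no from onyx -> abort (commits=0)
tx44b: no from pylon, nova -> abort (commits=0)
tx584: no from nova -> abort (commits=0)
txebd: all yes -> commit (commits=1)

Answer: 1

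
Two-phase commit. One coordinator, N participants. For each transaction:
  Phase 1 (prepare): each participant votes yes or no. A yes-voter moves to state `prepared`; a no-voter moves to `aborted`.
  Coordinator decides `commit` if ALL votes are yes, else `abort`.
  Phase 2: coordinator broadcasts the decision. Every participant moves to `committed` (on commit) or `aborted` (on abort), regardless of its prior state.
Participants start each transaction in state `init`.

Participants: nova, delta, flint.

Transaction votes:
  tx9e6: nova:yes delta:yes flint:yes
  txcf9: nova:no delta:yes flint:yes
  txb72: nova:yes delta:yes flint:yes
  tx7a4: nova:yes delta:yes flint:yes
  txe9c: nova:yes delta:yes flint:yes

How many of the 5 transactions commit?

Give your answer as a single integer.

tx9e6: all yes -> commit (commits=1)
txcf9: no from nova -> abort (commits=1)
txb72: all yes -> commit (commits=2)
tx7a4: all yes -> commit (commits=3)
txe9c: all yes -> commit (commits=4)

Answer: 4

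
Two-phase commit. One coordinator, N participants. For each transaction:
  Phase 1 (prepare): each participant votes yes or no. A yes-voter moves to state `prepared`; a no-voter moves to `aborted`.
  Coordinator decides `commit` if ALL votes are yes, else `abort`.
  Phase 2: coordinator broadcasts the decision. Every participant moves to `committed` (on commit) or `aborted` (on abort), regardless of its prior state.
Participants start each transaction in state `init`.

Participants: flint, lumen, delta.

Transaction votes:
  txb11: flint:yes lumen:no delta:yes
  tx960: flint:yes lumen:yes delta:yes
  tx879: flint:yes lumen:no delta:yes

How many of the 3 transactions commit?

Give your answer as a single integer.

txb11: no from lumen -> abort (commits=0)
tx960: all yes -> commit (commits=1)
tx879: no from lumen -> abort (commits=1)

Answer: 1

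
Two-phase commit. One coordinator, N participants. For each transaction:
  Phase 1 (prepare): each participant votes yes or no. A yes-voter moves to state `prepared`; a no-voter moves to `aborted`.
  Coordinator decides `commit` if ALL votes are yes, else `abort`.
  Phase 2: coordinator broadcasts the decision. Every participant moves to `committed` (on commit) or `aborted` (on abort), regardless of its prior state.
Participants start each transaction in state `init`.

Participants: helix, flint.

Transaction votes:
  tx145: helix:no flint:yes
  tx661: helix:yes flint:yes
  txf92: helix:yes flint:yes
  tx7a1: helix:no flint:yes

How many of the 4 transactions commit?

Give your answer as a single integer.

Answer: 2

Derivation:
tx145: no from helix -> abort (commits=0)
tx661: all yes -> commit (commits=1)
txf92: all yes -> commit (commits=2)
tx7a1: no from helix -> abort (commits=2)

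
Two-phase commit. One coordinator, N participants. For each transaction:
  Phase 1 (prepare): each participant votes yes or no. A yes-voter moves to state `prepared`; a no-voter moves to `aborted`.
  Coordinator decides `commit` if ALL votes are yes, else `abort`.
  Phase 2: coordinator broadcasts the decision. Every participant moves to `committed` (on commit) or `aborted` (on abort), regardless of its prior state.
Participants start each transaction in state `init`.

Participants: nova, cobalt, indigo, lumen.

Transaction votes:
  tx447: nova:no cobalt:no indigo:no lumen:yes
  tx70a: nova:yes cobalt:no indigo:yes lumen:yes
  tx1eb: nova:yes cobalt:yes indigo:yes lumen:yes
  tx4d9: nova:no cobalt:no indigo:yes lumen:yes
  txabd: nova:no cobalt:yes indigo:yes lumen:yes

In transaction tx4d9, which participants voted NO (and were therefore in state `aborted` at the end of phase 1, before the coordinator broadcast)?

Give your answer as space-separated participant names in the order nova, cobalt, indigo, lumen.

Answer: nova cobalt

Derivation:
Txn tx4d9 phase 1: nova no -> aborted; cobalt no -> aborted; indigo yes -> prepared; lumen yes -> prepared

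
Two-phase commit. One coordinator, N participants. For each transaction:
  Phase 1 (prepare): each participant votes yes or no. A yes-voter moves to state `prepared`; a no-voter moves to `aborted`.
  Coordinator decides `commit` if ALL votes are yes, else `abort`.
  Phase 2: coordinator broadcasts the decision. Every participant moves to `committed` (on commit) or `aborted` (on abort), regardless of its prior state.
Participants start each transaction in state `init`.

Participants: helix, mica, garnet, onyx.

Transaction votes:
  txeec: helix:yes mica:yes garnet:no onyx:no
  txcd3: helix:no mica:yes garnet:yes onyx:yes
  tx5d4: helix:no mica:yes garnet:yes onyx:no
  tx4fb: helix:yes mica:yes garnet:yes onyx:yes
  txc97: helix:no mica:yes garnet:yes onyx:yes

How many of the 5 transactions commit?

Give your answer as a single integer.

txeec: no from garnet, onyx -> abort (commits=0)
txcd3: no from helix -> abort (commits=0)
tx5d4: no from helix, onyx -> abort (commits=0)
tx4fb: all yes -> commit (commits=1)
txc97: no from helix -> abort (commits=1)

Answer: 1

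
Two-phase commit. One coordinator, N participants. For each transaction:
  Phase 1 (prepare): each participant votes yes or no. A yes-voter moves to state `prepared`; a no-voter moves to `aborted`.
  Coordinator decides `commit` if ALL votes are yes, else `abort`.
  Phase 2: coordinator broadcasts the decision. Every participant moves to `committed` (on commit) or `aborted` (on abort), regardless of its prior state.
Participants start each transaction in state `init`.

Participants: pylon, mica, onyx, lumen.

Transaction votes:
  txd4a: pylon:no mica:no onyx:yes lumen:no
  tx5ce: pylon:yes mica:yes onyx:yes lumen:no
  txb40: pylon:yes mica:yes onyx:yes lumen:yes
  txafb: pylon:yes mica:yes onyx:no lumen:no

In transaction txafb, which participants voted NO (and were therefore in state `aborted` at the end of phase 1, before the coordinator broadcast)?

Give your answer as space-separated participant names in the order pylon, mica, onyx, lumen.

Answer: onyx lumen

Derivation:
Txn txafb phase 1: pylon yes -> prepared; mica yes -> prepared; onyx no -> aborted; lumen no -> aborted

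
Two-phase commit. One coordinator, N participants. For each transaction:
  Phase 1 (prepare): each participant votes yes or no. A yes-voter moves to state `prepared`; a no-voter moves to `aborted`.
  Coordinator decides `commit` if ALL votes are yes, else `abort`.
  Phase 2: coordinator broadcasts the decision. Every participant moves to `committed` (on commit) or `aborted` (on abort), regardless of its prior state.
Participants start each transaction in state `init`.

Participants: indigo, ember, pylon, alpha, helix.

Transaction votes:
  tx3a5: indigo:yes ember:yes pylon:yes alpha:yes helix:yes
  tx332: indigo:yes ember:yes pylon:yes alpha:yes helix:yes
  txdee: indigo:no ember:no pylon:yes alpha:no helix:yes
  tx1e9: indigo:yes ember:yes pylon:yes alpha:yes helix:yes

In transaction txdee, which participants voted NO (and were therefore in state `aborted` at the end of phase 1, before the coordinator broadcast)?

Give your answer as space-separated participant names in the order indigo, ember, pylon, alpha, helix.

Answer: indigo ember alpha

Derivation:
Txn txdee phase 1: indigo no -> aborted; ember no -> aborted; pylon yes -> prepared; alpha no -> aborted; helix yes -> prepared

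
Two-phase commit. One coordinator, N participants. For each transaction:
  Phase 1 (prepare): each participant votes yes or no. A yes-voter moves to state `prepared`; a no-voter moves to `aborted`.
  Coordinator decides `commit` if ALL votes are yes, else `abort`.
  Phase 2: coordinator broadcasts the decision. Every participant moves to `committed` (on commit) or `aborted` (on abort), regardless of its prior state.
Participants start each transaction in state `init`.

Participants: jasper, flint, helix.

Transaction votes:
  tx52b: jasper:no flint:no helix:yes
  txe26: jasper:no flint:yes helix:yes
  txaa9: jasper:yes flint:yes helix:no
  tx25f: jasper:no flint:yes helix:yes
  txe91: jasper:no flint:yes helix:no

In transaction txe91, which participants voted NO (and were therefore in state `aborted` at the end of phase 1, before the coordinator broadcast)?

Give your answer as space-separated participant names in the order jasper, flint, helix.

Answer: jasper helix

Derivation:
Txn txe91 phase 1: jasper no -> aborted; flint yes -> prepared; helix no -> aborted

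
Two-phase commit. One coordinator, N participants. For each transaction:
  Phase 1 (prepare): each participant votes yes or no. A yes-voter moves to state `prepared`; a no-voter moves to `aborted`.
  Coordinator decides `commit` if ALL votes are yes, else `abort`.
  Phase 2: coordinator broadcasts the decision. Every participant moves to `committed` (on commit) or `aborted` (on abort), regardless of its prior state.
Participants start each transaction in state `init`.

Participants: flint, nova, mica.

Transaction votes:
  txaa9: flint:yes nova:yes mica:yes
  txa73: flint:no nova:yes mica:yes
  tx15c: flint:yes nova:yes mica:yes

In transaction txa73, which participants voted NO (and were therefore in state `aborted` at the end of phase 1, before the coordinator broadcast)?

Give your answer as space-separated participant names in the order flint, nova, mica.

Answer: flint

Derivation:
Txn txa73 phase 1: flint no -> aborted; nova yes -> prepared; mica yes -> prepared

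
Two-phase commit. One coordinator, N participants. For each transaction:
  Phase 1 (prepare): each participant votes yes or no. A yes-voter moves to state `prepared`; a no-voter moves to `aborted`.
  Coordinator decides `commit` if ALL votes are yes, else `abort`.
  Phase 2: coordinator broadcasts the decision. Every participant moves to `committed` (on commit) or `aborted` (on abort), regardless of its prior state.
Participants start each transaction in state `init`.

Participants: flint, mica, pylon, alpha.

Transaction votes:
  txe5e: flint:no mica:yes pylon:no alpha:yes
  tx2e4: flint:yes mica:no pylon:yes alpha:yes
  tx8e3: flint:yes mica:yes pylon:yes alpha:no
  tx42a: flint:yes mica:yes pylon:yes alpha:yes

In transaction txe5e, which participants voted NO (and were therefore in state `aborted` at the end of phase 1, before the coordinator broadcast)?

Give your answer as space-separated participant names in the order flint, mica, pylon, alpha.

Txn txe5e phase 1: flint no -> aborted; mica yes -> prepared; pylon no -> aborted; alpha yes -> prepared

Answer: flint pylon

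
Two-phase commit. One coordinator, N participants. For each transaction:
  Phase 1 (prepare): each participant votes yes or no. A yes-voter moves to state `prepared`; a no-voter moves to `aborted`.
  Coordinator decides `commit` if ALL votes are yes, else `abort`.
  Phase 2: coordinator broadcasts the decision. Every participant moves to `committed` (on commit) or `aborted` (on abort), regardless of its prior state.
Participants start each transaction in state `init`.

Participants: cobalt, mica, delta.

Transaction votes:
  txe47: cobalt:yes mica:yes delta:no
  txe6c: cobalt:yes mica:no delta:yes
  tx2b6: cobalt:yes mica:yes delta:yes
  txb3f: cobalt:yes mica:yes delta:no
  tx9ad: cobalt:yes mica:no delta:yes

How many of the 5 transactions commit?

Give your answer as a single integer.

Answer: 1

Derivation:
txe47: no from delta -> abort (commits=0)
txe6c: no from mica -> abort (commits=0)
tx2b6: all yes -> commit (commits=1)
txb3f: no from delta -> abort (commits=1)
tx9ad: no from mica -> abort (commits=1)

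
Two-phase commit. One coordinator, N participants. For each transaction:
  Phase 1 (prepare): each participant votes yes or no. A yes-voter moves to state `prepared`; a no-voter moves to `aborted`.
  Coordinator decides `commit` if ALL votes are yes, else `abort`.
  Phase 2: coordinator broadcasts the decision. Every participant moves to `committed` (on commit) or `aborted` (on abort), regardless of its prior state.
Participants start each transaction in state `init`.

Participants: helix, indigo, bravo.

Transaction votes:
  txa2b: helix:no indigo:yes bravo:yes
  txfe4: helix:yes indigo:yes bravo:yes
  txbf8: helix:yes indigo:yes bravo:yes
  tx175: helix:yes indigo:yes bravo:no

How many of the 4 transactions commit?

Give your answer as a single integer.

Answer: 2

Derivation:
txa2b: no from helix -> abort (commits=0)
txfe4: all yes -> commit (commits=1)
txbf8: all yes -> commit (commits=2)
tx175: no from bravo -> abort (commits=2)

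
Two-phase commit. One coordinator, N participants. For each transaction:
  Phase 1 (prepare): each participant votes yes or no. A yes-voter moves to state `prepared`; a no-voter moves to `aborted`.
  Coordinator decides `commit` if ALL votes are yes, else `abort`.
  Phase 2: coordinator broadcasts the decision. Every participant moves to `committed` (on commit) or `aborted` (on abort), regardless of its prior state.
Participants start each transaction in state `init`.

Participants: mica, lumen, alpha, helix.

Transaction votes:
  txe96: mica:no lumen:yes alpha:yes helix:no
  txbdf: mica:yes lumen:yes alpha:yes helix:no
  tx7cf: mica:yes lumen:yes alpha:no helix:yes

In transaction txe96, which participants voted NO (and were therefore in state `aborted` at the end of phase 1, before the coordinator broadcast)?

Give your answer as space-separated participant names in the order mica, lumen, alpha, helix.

Answer: mica helix

Derivation:
Txn txe96 phase 1: mica no -> aborted; lumen yes -> prepared; alpha yes -> prepared; helix no -> aborted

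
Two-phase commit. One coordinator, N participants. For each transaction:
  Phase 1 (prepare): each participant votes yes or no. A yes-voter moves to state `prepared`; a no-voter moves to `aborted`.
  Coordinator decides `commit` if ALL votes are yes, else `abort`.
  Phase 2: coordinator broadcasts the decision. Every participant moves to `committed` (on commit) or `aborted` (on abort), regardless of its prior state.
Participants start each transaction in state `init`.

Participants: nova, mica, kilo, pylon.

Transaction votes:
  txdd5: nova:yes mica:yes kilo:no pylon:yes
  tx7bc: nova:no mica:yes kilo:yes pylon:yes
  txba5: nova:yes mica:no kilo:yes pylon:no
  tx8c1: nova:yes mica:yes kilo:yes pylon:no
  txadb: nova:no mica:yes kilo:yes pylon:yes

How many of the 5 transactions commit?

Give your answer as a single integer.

txdd5: no from kilo -> abort (commits=0)
tx7bc: no from nova -> abort (commits=0)
txba5: no from mica, pylon -> abort (commits=0)
tx8c1: no from pylon -> abort (commits=0)
txadb: no from nova -> abort (commits=0)

Answer: 0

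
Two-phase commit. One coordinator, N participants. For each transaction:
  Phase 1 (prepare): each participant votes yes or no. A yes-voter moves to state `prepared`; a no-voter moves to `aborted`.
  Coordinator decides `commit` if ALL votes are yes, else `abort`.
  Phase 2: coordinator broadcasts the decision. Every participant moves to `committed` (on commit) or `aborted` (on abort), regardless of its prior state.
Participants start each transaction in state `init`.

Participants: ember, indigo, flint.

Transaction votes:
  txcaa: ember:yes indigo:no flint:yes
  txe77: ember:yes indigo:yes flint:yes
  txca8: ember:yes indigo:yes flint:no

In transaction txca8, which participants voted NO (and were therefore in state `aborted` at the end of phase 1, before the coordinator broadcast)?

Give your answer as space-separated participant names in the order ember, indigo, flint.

Answer: flint

Derivation:
Txn txca8 phase 1: ember yes -> prepared; indigo yes -> prepared; flint no -> aborted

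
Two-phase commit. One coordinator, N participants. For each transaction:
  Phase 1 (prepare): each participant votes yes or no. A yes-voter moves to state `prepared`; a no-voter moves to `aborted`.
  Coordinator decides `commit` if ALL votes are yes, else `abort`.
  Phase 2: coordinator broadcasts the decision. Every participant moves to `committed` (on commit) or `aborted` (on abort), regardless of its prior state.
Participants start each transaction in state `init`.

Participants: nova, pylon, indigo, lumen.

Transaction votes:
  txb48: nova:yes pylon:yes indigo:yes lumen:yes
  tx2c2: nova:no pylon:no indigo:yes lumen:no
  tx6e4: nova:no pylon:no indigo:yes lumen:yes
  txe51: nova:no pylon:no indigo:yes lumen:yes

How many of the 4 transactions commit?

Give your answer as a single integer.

Answer: 1

Derivation:
txb48: all yes -> commit (commits=1)
tx2c2: no from nova, pylon, lumen -> abort (commits=1)
tx6e4: no from nova, pylon -> abort (commits=1)
txe51: no from nova, pylon -> abort (commits=1)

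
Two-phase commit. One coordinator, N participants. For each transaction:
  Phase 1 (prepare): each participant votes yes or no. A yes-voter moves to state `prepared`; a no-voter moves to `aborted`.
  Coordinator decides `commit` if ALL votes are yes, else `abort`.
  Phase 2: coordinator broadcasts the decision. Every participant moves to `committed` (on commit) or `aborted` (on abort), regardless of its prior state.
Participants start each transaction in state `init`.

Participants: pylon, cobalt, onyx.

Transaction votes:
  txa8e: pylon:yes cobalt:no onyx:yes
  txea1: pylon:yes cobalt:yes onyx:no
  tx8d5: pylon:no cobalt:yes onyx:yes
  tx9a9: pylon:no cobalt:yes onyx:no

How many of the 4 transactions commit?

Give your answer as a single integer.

Answer: 0

Derivation:
txa8e: no from cobalt -> abort (commits=0)
txea1: no from onyx -> abort (commits=0)
tx8d5: no from pylon -> abort (commits=0)
tx9a9: no from pylon, onyx -> abort (commits=0)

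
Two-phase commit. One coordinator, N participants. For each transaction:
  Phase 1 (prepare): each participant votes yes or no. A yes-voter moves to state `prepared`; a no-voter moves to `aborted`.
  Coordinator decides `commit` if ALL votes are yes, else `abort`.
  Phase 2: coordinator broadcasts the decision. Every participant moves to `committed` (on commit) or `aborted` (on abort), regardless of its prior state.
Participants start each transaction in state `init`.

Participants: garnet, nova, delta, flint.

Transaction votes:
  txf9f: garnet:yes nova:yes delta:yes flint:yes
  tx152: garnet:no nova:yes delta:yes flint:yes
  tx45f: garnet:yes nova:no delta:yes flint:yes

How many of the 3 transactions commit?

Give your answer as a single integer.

Answer: 1

Derivation:
txf9f: all yes -> commit (commits=1)
tx152: no from garnet -> abort (commits=1)
tx45f: no from nova -> abort (commits=1)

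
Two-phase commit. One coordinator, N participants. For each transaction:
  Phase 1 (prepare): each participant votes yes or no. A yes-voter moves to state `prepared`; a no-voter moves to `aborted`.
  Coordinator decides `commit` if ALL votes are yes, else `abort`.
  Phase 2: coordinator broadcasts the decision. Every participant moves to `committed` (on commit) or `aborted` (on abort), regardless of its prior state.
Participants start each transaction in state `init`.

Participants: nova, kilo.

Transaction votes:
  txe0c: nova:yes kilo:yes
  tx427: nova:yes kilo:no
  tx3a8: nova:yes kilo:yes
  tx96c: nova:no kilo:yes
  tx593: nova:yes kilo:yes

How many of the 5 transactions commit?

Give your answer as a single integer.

Answer: 3

Derivation:
txe0c: all yes -> commit (commits=1)
tx427: no from kilo -> abort (commits=1)
tx3a8: all yes -> commit (commits=2)
tx96c: no from nova -> abort (commits=2)
tx593: all yes -> commit (commits=3)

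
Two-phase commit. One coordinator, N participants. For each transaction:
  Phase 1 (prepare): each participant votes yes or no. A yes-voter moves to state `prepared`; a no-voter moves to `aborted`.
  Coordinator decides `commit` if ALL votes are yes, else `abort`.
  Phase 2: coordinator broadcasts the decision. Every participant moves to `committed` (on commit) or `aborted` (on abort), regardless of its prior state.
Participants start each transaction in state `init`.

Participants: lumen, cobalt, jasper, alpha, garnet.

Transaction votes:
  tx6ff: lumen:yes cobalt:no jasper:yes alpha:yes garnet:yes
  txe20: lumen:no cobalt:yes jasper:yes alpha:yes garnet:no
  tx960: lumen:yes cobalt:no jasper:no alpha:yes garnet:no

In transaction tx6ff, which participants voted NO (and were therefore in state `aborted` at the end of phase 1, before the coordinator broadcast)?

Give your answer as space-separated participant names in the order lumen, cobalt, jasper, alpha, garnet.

Answer: cobalt

Derivation:
Txn tx6ff phase 1: lumen yes -> prepared; cobalt no -> aborted; jasper yes -> prepared; alpha yes -> prepared; garnet yes -> prepared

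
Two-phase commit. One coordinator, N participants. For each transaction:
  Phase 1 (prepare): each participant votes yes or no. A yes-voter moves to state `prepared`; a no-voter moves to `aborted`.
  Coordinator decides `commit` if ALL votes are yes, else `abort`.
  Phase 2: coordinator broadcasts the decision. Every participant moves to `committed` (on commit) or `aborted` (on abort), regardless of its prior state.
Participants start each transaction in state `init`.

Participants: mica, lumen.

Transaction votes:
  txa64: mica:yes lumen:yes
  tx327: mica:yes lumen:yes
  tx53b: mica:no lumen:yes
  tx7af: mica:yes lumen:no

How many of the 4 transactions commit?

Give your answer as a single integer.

Answer: 2

Derivation:
txa64: all yes -> commit (commits=1)
tx327: all yes -> commit (commits=2)
tx53b: no from mica -> abort (commits=2)
tx7af: no from lumen -> abort (commits=2)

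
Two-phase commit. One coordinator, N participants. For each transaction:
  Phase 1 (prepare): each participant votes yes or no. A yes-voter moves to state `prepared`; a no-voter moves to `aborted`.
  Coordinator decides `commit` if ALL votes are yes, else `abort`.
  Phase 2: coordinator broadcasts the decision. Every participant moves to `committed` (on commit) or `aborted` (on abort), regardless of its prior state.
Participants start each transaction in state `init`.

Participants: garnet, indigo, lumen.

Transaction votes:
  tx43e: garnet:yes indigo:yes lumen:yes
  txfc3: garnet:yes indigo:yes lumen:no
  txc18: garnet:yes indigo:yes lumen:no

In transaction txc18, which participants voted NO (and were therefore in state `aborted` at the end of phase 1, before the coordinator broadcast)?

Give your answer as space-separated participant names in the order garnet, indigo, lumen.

Answer: lumen

Derivation:
Txn txc18 phase 1: garnet yes -> prepared; indigo yes -> prepared; lumen no -> aborted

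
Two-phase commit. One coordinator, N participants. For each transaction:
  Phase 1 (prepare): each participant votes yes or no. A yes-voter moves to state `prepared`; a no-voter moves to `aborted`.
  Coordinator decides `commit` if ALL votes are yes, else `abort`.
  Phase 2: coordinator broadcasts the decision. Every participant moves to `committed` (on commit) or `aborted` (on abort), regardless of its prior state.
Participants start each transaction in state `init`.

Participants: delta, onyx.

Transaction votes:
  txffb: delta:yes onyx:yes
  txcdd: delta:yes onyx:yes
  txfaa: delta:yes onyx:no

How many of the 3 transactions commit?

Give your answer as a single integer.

Answer: 2

Derivation:
txffb: all yes -> commit (commits=1)
txcdd: all yes -> commit (commits=2)
txfaa: no from onyx -> abort (commits=2)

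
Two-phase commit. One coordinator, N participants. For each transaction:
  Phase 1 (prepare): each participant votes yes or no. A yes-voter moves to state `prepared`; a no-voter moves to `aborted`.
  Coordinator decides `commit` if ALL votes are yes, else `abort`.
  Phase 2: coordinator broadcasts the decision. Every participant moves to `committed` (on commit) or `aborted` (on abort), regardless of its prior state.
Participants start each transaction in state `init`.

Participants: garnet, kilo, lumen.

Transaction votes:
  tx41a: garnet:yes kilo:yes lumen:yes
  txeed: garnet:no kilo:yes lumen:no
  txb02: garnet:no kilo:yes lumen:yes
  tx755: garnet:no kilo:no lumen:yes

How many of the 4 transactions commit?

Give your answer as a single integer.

Answer: 1

Derivation:
tx41a: all yes -> commit (commits=1)
txeed: no from garnet, lumen -> abort (commits=1)
txb02: no from garnet -> abort (commits=1)
tx755: no from garnet, kilo -> abort (commits=1)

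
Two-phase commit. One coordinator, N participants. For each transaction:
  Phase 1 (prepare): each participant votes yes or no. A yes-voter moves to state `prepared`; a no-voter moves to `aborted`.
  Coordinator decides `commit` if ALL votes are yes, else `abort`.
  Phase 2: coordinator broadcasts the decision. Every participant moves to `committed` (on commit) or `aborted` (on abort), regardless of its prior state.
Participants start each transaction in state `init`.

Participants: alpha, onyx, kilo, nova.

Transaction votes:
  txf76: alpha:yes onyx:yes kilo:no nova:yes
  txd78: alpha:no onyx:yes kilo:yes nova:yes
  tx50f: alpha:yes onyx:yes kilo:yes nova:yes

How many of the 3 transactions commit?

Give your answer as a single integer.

Answer: 1

Derivation:
txf76: no from kilo -> abort (commits=0)
txd78: no from alpha -> abort (commits=0)
tx50f: all yes -> commit (commits=1)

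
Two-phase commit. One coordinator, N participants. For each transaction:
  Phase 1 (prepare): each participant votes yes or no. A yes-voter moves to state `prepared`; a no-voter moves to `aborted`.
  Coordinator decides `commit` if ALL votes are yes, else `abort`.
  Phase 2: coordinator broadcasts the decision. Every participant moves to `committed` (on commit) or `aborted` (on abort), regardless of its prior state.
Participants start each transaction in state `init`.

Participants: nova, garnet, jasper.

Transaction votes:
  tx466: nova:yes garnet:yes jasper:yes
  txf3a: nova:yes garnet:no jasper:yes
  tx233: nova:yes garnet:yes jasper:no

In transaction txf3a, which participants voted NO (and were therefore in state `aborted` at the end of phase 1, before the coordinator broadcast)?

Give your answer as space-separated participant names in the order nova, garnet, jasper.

Txn txf3a phase 1: nova yes -> prepared; garnet no -> aborted; jasper yes -> prepared

Answer: garnet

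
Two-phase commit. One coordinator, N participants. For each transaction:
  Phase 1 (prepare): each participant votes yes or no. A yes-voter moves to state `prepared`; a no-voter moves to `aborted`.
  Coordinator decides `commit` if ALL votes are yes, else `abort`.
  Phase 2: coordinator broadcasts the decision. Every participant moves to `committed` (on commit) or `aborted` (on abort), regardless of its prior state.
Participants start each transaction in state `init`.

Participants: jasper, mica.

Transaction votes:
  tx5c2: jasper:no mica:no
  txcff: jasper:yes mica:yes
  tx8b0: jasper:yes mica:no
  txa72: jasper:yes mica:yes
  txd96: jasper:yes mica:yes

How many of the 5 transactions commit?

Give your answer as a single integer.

Answer: 3

Derivation:
tx5c2: no from jasper, mica -> abort (commits=0)
txcff: all yes -> commit (commits=1)
tx8b0: no from mica -> abort (commits=1)
txa72: all yes -> commit (commits=2)
txd96: all yes -> commit (commits=3)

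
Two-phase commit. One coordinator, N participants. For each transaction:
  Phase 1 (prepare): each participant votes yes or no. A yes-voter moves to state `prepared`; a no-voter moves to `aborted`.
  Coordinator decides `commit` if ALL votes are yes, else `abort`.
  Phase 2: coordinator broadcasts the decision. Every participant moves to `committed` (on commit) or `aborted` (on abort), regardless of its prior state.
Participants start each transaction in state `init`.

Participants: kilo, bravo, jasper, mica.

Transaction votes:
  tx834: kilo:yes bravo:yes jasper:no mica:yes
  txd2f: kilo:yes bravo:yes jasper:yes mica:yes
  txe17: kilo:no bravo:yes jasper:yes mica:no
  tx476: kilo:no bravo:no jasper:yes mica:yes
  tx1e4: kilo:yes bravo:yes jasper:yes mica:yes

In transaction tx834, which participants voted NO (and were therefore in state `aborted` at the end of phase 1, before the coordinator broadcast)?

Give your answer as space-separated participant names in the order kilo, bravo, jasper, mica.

Txn tx834 phase 1: kilo yes -> prepared; bravo yes -> prepared; jasper no -> aborted; mica yes -> prepared

Answer: jasper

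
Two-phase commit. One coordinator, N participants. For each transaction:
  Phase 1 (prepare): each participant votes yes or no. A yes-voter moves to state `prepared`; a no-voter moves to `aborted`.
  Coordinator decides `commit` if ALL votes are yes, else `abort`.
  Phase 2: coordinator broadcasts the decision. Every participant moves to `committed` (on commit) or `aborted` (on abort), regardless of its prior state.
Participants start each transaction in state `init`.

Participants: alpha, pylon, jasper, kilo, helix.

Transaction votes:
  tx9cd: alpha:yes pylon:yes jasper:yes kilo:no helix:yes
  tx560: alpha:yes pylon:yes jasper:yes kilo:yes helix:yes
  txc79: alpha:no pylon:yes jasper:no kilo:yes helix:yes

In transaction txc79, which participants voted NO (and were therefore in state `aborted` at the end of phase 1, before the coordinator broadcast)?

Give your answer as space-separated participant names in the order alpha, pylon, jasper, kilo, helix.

Answer: alpha jasper

Derivation:
Txn txc79 phase 1: alpha no -> aborted; pylon yes -> prepared; jasper no -> aborted; kilo yes -> prepared; helix yes -> prepared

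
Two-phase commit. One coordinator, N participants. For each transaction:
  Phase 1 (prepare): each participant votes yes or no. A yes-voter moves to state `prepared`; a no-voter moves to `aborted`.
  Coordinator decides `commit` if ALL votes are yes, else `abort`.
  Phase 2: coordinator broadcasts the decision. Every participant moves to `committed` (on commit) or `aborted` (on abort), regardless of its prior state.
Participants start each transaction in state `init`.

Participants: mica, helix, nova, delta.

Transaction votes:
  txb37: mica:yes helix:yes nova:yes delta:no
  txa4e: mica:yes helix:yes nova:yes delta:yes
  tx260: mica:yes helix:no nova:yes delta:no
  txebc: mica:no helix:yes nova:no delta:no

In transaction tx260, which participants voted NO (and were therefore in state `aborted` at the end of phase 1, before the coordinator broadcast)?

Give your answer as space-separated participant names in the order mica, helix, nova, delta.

Txn tx260 phase 1: mica yes -> prepared; helix no -> aborted; nova yes -> prepared; delta no -> aborted

Answer: helix delta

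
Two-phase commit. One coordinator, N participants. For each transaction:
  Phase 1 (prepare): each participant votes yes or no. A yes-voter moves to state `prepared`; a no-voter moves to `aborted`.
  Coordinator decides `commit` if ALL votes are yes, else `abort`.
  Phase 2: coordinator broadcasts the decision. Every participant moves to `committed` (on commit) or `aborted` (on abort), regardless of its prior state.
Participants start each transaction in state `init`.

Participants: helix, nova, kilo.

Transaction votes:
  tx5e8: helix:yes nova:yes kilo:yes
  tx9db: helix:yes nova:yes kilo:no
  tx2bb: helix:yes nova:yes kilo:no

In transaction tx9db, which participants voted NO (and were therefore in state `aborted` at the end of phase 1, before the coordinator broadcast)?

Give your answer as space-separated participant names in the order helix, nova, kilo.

Answer: kilo

Derivation:
Txn tx9db phase 1: helix yes -> prepared; nova yes -> prepared; kilo no -> aborted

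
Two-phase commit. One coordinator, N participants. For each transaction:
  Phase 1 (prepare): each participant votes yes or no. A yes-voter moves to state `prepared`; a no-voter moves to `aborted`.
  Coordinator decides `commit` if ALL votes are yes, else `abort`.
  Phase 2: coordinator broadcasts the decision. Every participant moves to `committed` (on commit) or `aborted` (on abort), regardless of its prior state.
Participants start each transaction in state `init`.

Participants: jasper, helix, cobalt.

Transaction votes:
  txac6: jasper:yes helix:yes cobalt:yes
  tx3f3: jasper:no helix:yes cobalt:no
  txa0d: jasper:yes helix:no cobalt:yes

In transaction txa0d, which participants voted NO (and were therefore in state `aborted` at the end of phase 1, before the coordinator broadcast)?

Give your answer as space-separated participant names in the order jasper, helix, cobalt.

Answer: helix

Derivation:
Txn txa0d phase 1: jasper yes -> prepared; helix no -> aborted; cobalt yes -> prepared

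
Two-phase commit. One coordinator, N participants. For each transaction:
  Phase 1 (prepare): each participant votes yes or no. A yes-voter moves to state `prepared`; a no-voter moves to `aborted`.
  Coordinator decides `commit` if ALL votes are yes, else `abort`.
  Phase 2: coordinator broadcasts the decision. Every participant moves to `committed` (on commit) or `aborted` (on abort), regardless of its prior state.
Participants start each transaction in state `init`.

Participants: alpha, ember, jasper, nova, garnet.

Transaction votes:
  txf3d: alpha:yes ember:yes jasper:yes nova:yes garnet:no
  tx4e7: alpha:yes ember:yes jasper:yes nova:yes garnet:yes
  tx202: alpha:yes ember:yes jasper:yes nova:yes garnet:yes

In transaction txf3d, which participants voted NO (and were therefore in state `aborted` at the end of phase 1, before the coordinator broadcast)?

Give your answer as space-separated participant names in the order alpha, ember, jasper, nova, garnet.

Answer: garnet

Derivation:
Txn txf3d phase 1: alpha yes -> prepared; ember yes -> prepared; jasper yes -> prepared; nova yes -> prepared; garnet no -> aborted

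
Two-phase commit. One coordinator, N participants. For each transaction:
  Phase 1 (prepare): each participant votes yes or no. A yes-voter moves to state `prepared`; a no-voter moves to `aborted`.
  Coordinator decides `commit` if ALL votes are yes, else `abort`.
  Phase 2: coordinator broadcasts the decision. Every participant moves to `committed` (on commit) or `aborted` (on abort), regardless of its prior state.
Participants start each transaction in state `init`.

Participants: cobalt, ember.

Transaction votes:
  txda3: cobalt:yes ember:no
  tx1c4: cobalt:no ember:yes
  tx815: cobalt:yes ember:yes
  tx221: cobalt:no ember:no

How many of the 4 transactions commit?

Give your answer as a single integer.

Answer: 1

Derivation:
txda3: no from ember -> abort (commits=0)
tx1c4: no from cobalt -> abort (commits=0)
tx815: all yes -> commit (commits=1)
tx221: no from cobalt, ember -> abort (commits=1)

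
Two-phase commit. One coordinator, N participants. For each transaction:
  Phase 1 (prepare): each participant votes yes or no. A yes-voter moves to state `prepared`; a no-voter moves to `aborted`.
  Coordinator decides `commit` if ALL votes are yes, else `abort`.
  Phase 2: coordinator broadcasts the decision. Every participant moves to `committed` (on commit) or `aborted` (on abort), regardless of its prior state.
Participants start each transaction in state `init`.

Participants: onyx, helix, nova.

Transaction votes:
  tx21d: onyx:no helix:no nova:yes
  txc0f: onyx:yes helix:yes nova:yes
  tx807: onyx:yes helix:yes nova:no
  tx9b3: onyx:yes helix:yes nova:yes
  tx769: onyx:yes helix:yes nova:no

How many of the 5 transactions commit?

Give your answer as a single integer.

Answer: 2

Derivation:
tx21d: no from onyx, helix -> abort (commits=0)
txc0f: all yes -> commit (commits=1)
tx807: no from nova -> abort (commits=1)
tx9b3: all yes -> commit (commits=2)
tx769: no from nova -> abort (commits=2)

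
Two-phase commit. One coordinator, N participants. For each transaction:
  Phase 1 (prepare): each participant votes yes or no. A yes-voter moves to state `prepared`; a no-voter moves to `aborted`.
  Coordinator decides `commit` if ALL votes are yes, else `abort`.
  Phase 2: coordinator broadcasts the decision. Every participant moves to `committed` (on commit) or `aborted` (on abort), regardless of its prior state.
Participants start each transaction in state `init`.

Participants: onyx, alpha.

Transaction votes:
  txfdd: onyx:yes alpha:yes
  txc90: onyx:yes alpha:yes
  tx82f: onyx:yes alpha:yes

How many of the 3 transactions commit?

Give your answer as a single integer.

Answer: 3

Derivation:
txfdd: all yes -> commit (commits=1)
txc90: all yes -> commit (commits=2)
tx82f: all yes -> commit (commits=3)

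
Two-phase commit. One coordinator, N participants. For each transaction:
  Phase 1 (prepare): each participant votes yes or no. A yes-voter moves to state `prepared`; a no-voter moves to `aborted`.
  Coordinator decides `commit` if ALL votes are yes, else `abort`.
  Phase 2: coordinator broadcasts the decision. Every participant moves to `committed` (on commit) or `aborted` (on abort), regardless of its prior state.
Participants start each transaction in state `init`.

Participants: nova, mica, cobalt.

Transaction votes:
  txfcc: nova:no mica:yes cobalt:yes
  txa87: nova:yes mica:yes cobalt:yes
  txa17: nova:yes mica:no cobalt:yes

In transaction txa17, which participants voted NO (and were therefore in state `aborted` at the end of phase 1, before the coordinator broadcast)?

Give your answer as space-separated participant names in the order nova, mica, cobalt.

Txn txa17 phase 1: nova yes -> prepared; mica no -> aborted; cobalt yes -> prepared

Answer: mica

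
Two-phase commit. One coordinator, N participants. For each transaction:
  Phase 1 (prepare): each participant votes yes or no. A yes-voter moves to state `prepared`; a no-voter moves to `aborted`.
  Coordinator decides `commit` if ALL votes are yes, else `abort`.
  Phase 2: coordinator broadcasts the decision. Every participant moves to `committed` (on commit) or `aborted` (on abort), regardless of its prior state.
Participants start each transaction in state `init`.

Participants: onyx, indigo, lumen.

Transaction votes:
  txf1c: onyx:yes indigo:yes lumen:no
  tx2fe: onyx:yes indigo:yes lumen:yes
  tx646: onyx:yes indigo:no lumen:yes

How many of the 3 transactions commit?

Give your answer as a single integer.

Answer: 1

Derivation:
txf1c: no from lumen -> abort (commits=0)
tx2fe: all yes -> commit (commits=1)
tx646: no from indigo -> abort (commits=1)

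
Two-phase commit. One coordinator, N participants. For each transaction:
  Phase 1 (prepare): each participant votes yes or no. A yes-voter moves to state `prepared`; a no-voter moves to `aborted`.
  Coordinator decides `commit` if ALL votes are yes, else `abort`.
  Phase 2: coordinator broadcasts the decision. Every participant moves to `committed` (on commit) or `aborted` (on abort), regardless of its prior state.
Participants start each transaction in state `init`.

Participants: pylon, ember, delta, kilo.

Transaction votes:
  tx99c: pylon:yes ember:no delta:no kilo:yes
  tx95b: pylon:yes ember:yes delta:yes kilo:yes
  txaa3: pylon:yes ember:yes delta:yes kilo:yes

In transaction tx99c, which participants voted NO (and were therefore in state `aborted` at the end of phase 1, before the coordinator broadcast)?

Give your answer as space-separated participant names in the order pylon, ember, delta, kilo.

Txn tx99c phase 1: pylon yes -> prepared; ember no -> aborted; delta no -> aborted; kilo yes -> prepared

Answer: ember delta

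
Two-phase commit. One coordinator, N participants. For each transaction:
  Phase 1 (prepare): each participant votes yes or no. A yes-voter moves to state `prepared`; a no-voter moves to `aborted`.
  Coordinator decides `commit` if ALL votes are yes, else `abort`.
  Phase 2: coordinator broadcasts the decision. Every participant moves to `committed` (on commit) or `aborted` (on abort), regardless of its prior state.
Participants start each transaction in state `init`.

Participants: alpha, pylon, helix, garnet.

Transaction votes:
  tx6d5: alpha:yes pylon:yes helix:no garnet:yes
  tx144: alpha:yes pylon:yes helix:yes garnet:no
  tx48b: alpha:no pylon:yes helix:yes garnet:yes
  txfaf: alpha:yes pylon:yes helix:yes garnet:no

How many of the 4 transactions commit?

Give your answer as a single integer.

tx6d5: no from helix -> abort (commits=0)
tx144: no from garnet -> abort (commits=0)
tx48b: no from alpha -> abort (commits=0)
txfaf: no from garnet -> abort (commits=0)

Answer: 0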